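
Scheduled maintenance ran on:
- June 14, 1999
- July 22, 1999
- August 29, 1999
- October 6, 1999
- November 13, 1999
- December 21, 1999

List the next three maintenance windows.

Every event comes 38 days after the last (38, 38, 38, 38, 38).
December 21, 1999 + 38 days = January 28, 2000.
January 28, 2000 + 38 days = March 6, 2000.
March 6, 2000 + 38 days = April 13, 2000.

January 28, 2000; March 6, 2000; April 13, 2000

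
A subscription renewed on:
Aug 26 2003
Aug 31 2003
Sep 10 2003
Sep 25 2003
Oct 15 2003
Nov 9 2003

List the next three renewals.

Dec 9 2003, Jan 13 2004, Feb 22 2004

Intervals are 5, 10, 15, 20, 25 days — an arithmetic progression with common difference 5.
Next gap: 30 days. Nov 9 2003 + 30 days = Dec 9 2003.
Next gap: 35 days. Dec 9 2003 + 35 days = Jan 13 2004.
Next gap: 40 days. Jan 13 2004 + 40 days = Feb 22 2004.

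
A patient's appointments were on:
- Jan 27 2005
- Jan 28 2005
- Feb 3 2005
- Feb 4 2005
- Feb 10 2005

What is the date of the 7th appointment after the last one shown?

Gaps: 1, 6, 1, 6 days — not constant, but cyclic with period 2.
The events fall on every Thursday and Friday.
The following Friday is Feb 11 2005.
The following Thursday is Feb 17 2005.
Next Friday: Feb 18 2005.
The following Thursday is Feb 24 2005.
The following Friday is Feb 25 2005.
Next Thursday: Mar 3 2005.
The following Friday is Mar 4 2005.

Mar 4 2005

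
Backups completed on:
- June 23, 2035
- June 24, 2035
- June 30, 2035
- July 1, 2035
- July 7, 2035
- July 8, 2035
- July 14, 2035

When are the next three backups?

The gap pattern 1, 6, 1, 6, 1, 6 repeats every 2 events.
These are the Saturdays and Sundays of each week.
Next Sunday: July 15, 2035.
The following Saturday is July 21, 2035.
The following Sunday is July 22, 2035.

July 15, 2035; July 21, 2035; July 22, 2035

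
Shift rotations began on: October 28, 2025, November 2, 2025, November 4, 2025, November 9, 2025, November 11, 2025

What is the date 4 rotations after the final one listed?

Gaps: 5, 2, 5, 2 days — not constant, but cyclic with period 2.
The events fall on every Tuesday and Sunday.
Next Sunday: November 16, 2025.
The following Tuesday is November 18, 2025.
Next Sunday: November 23, 2025.
Next Tuesday: November 25, 2025.

November 25, 2025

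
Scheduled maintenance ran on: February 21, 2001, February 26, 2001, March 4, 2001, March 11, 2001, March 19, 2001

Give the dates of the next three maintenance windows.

March 28, 2001; April 7, 2001; April 18, 2001

Gaps: 5, 6, 7, 8 days — each gap is 1 larger than the previous one.
Next gap: 9 days. March 19, 2001 + 9 days = March 28, 2001.
Next gap: 10 days. March 28, 2001 + 10 days = April 7, 2001.
Next gap: 11 days. April 7, 2001 + 11 days = April 18, 2001.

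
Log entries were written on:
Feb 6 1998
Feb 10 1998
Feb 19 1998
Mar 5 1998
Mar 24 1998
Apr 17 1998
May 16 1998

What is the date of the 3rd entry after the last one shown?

Sep 10 1998

Intervals are 4, 9, 14, 19, 24, 29 days — an arithmetic progression with common difference 5.
Next gap: 34 days. May 16 1998 + 34 days = Jun 19 1998.
Next gap: 39 days. Jun 19 1998 + 39 days = Jul 28 1998.
Next gap: 44 days. Jul 28 1998 + 44 days = Sep 10 1998.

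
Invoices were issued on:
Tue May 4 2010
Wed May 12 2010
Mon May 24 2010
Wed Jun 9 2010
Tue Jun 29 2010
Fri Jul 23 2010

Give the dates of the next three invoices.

Fri Aug 20 2010, Tue Sep 21 2010, Wed Oct 27 2010

The spacing grows by 4 each time: 8, 12, 16, 20, 24 days.
Next gap: 28 days. Fri Jul 23 2010 + 28 days = Fri Aug 20 2010.
Next gap: 32 days. Fri Aug 20 2010 + 32 days = Tue Sep 21 2010.
Next gap: 36 days. Tue Sep 21 2010 + 36 days = Wed Oct 27 2010.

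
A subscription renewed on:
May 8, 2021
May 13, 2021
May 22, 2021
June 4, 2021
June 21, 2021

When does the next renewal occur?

July 12, 2021

Intervals are 5, 9, 13, 17 days — an arithmetic progression with common difference 4.
Next gap: 21 days. June 21, 2021 + 21 days = July 12, 2021.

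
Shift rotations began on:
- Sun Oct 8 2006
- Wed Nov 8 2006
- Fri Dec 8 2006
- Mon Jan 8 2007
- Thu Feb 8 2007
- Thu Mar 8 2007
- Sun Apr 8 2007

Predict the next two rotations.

Tue May 8 2007, Fri Jun 8 2007

Gaps: 31, 30, 31, 31, 28, 31 days — not constant. Every event is on the 8th of the month.
Pattern: the 8th of each month.
May 2007: Tue May 8 2007.
Next: June 2007 → Fri Jun 8 2007.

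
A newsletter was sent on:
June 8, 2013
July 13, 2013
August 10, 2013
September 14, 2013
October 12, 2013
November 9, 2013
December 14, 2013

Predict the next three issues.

Gaps: 35, 28, 35, 28, 28, 35 days — a mix of 28 and 35. Every date is a Saturday.
Each is the 2nd Saturday of its month.
January 2014 — 2nd Saturday is January 11, 2014.
February 2014 — 2nd Saturday is February 8, 2014.
2nd Saturday of March 2014: March 8, 2014.

January 11, 2014; February 8, 2014; March 8, 2014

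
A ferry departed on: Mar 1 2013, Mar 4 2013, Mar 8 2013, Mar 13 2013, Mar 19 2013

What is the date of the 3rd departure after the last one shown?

Apr 12 2013

The spacing grows by 1 each time: 3, 4, 5, 6 days.
Next gap: 7 days. Mar 19 2013 + 7 days = Mar 26 2013.
Next gap: 8 days. Mar 26 2013 + 8 days = Apr 3 2013.
Next gap: 9 days. Apr 3 2013 + 9 days = Apr 12 2013.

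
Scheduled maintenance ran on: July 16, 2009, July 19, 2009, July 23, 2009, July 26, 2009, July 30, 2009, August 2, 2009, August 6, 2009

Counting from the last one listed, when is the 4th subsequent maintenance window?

The gap pattern 3, 4, 3, 4, 3, 4 repeats every 2 events.
These are the Thursdays and Sundays of each week.
The following Sunday is August 9, 2009.
The following Thursday is August 13, 2009.
The following Sunday is August 16, 2009.
Next Thursday: August 20, 2009.

August 20, 2009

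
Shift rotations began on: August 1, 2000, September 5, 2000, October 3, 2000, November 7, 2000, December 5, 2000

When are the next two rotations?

These are Tuesdays at 28- or 35-day spacing (35, 28, 35, 28).
The pattern: 1st Tuesday of the month.
January 2001 — 1st Tuesday is January 2, 2001.
1st Tuesday of February 2001: February 6, 2001.

January 2, 2001; February 6, 2001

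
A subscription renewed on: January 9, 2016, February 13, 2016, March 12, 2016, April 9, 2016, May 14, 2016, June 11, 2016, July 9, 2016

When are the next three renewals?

These are Saturdays at 28- or 35-day spacing (35, 28, 28, 35, 28, 28).
The pattern: 2nd Saturday of the month.
2nd Saturday of August 2016: August 13, 2016.
September 2016 — 2nd Saturday is September 10, 2016.
2nd Saturday of October 2016: October 8, 2016.

August 13, 2016; September 10, 2016; October 8, 2016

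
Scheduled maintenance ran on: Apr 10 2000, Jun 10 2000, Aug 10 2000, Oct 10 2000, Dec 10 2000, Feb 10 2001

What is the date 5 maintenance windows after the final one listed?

Gaps: 61, 61, 61, 61, 62 days — not constant. Every event is on the 10th of the month.
Pattern: the 10th of every 2 months.
Next: April 2001 → Apr 10 2001.
June 2001: Jun 10 2001.
Next: August 2001 → Aug 10 2001.
October 2001: Oct 10 2001.
December 2001: Dec 10 2001.

Dec 10 2001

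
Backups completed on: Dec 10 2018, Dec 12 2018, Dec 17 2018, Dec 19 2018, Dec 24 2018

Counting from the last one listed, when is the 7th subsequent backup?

Jan 16 2019

The gap pattern 2, 5, 2, 5 repeats every 2 events.
These are the Mondays and Wednesdays of each week.
The following Wednesday is Dec 26 2018.
Next Monday: Dec 31 2018.
Next Wednesday: Jan 2 2019.
The following Monday is Jan 7 2019.
Next Wednesday: Jan 9 2019.
Next Monday: Jan 14 2019.
The following Wednesday is Jan 16 2019.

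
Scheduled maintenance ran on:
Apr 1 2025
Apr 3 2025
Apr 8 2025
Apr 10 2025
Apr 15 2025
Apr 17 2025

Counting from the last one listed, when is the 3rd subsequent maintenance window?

Every event lands on a Tuesday or Thursday (gaps cycle 2, 5, 2, 5, 2).
So the schedule is: every Tuesday and Thursday.
The following Tuesday is Apr 22 2025.
The following Thursday is Apr 24 2025.
Next Tuesday: Apr 29 2025.

Apr 29 2025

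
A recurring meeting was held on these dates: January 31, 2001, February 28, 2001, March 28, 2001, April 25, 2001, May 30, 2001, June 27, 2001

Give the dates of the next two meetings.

July 25, 2001; August 29, 2001

Every date is a Wednesday; gaps 28, 28, 28, 35, 28 days.
Each is the last Wednesday of its month (at least one falls on the 29th or later, ruling out '4th Wednesday').
July 2001 ends with Wednesday July 25, 2001.
August 2001 ends with Wednesday August 29, 2001.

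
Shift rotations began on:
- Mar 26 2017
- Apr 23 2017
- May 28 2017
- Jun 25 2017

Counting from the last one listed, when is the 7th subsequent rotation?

Jan 28 2018

Gaps: 28, 35, 28 days — a mix of 28 and 35. Every date is a Sunday.
Each is the 4th Sunday of its month.
July 2017 — 4th Sunday is Jul 23 2017.
4th Sunday of August 2017: Aug 27 2017.
September 2017 — 4th Sunday is Sep 24 2017.
October 2017 — 4th Sunday is Oct 22 2017.
November 2017 — 4th Sunday is Nov 26 2017.
4th Sunday of December 2017: Dec 24 2017.
January 2018 — 4th Sunday is Jan 28 2018.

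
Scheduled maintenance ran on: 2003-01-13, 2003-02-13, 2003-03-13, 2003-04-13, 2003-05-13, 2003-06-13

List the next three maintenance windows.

The day-of-month is always 13 (31, 28, 31, 30, 31 days between events).
So this recurs on the 13th of each month.
Next: July 2003 → 2003-07-13.
August 2003: 2003-08-13.
Next: September 2003 → 2003-09-13.

2003-07-13, 2003-08-13, 2003-09-13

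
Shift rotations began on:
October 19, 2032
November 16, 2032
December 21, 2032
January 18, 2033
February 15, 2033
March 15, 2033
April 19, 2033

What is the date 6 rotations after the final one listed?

All dates are Tuesdays, 28, 35, 28, 28, 28, 35 days apart.
Specifically, the 3rd Tuesday of each month.
May 2033 — 3rd Tuesday is May 17, 2033.
3rd Tuesday of June 2033: June 21, 2033.
July 2033 — 3rd Tuesday is July 19, 2033.
3rd Tuesday of August 2033: August 16, 2033.
September 2033 — 3rd Tuesday is September 20, 2033.
October 2033 — 3rd Tuesday is October 18, 2033.

October 18, 2033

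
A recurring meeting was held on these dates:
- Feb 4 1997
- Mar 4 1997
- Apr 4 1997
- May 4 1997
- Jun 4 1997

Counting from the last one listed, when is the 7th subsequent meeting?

Gaps: 28, 31, 30, 31 days — not constant. Every event is on the 4th of the month.
Pattern: the 4th of each month.
July 1997: Jul 4 1997.
Next: August 1997 → Aug 4 1997.
Next: September 1997 → Sep 4 1997.
Next: October 1997 → Oct 4 1997.
November 1997: Nov 4 1997.
December 1997: Dec 4 1997.
January 1998: Jan 4 1998.

Jan 4 1998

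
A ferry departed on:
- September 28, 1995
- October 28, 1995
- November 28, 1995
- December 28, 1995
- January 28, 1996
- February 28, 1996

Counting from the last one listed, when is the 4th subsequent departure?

Gaps: 30, 31, 30, 31, 31 days — not constant. Every event is on the 28th of the month.
Pattern: the 28th of each month.
March 1996: March 28, 1996.
April 1996: April 28, 1996.
Next: May 1996 → May 28, 1996.
June 1996: June 28, 1996.

June 28, 1996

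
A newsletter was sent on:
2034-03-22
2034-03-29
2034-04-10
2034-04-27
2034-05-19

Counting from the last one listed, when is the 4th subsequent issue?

The spacing grows by 5 each time: 7, 12, 17, 22 days.
Next gap: 27 days. 2034-05-19 + 27 days = 2034-06-15.
Next gap: 32 days. 2034-06-15 + 32 days = 2034-07-17.
Next gap: 37 days. 2034-07-17 + 37 days = 2034-08-23.
Next gap: 42 days. 2034-08-23 + 42 days = 2034-10-04.

2034-10-04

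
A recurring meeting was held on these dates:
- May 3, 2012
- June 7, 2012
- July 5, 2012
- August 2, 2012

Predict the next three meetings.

September 6, 2012; October 4, 2012; November 1, 2012

Gaps: 35, 28, 28 days — a mix of 28 and 35. Every date is a Thursday.
Each is the 1st Thursday of its month.
1st Thursday of September 2012: September 6, 2012.
October 2012 — 1st Thursday is October 4, 2012.
1st Thursday of November 2012: November 1, 2012.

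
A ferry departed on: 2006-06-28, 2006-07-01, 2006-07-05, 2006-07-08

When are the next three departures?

2006-07-12, 2006-07-15, 2006-07-19

The gap pattern 3, 4, 3 repeats every 2 events.
These are the Wednesdays and Saturdays of each week.
Next Wednesday: 2006-07-12.
The following Saturday is 2006-07-15.
The following Wednesday is 2006-07-19.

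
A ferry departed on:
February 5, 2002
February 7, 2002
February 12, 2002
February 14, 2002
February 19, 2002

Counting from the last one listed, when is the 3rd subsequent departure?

The gap pattern 2, 5, 2, 5 repeats every 2 events.
These are the Tuesdays and Thursdays of each week.
The following Thursday is February 21, 2002.
The following Tuesday is February 26, 2002.
The following Thursday is February 28, 2002.

February 28, 2002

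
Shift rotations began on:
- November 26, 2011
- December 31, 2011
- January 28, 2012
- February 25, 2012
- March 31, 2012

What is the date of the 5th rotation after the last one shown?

August 25, 2012

These are Saturdays with 35, 28, 28, 35-day gaps.
Each is the final Saturday of its month — December 31, 2011 is past the 28th, so '4th Saturday' doesn't fit.
Last Saturday of April 2012: April 28, 2012.
Last Saturday of May 2012: May 26, 2012.
June 2012 ends with Saturday June 30, 2012.
Last Saturday of July 2012: July 28, 2012.
August 2012 ends with Saturday August 25, 2012.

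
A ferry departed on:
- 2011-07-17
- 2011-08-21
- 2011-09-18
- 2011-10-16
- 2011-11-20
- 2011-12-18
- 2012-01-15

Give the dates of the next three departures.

2012-02-19, 2012-03-18, 2012-04-15

Gaps: 35, 28, 28, 35, 28, 28 days — a mix of 28 and 35. Every date is a Sunday.
Each is the 3rd Sunday of its month.
February 2012 — 3rd Sunday is 2012-02-19.
3rd Sunday of March 2012: 2012-03-18.
April 2012 — 3rd Sunday is 2012-04-15.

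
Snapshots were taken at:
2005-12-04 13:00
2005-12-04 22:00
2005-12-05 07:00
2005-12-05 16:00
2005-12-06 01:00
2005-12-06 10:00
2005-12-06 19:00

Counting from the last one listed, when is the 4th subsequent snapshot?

The interval is a steady 9 hours (9, 9, 9, 9, 9, 9).
2005-12-06 19:00 + 9 h = 2005-12-07 04:00.
2005-12-07 04:00 + 9 h = 2005-12-07 13:00.
2005-12-07 13:00 + 9 h = 2005-12-07 22:00.
2005-12-07 22:00 + 9 h = 2005-12-08 07:00.

2005-12-08 07:00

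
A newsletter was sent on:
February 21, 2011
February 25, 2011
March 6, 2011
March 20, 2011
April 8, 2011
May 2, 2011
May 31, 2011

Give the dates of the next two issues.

July 4, 2011; August 12, 2011

The spacing grows by 5 each time: 4, 9, 14, 19, 24, 29 days.
Next gap: 34 days. May 31, 2011 + 34 days = July 4, 2011.
Next gap: 39 days. July 4, 2011 + 39 days = August 12, 2011.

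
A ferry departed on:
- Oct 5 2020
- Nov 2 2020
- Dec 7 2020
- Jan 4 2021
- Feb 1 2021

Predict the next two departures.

Mar 1 2021, Apr 5 2021

Gaps: 28, 35, 28, 28 days — a mix of 28 and 35. Every date is a Monday.
Each is the 1st Monday of its month.
1st Monday of March 2021: Mar 1 2021.
1st Monday of April 2021: Apr 5 2021.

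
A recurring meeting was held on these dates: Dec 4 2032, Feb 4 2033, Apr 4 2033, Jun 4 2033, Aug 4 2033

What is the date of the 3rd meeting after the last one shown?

Gaps: 62, 59, 61, 61 days — not constant. Every event is on the 4th of the month.
Pattern: the 4th of every 2 months.
Next: October 2033 → Oct 4 2033.
Next: December 2033 → Dec 4 2033.
February 2034: Feb 4 2034.

Feb 4 2034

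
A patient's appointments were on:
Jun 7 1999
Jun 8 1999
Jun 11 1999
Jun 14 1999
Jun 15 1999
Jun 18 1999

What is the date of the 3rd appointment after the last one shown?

Jun 25 1999

Gaps: 1, 3, 3, 1, 3 days — not constant, but cyclic with period 3.
The events fall on every Monday, Tuesday and Friday.
The following Monday is Jun 21 1999.
Next Tuesday: Jun 22 1999.
Next Friday: Jun 25 1999.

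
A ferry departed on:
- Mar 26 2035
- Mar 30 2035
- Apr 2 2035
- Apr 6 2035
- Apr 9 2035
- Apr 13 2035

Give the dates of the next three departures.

The gap pattern 4, 3, 4, 3, 4 repeats every 2 events.
These are the Mondays and Fridays of each week.
Next Monday: Apr 16 2035.
Next Friday: Apr 20 2035.
Next Monday: Apr 23 2035.

Apr 16 2035, Apr 20 2035, Apr 23 2035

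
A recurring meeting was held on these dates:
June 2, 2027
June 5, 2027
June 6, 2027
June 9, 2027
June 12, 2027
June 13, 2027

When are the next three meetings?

June 16, 2027; June 19, 2027; June 20, 2027

Gaps: 3, 1, 3, 3, 1 days — not constant, but cyclic with period 3.
The events fall on every Wednesday, Saturday and Sunday.
The following Wednesday is June 16, 2027.
The following Saturday is June 19, 2027.
The following Sunday is June 20, 2027.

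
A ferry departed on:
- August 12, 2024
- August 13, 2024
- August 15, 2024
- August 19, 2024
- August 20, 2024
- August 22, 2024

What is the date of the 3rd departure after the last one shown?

August 29, 2024

Gaps: 1, 2, 4, 1, 2 days — not constant, but cyclic with period 3.
The events fall on every Monday, Tuesday and Thursday.
The following Monday is August 26, 2024.
The following Tuesday is August 27, 2024.
The following Thursday is August 29, 2024.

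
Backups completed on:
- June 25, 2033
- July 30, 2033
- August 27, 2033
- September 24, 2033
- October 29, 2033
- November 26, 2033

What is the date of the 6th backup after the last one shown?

May 27, 2034

These are Saturdays with 35, 28, 28, 35, 28-day gaps.
Each is the final Saturday of its month — July 30, 2033 is past the 28th, so '4th Saturday' doesn't fit.
Last Saturday of December 2033: December 31, 2033.
January 2034 ends with Saturday January 28, 2034.
February 2034 ends with Saturday February 25, 2034.
March 2034 ends with Saturday March 25, 2034.
Last Saturday of April 2034: April 29, 2034.
Last Saturday of May 2034: May 27, 2034.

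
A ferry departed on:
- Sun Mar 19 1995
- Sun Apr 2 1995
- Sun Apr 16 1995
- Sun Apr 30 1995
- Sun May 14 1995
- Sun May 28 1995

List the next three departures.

Every event comes 14 days after the last (14, 14, 14, 14, 14).
Sun May 28 1995 + 14 days = Sun Jun 11 1995.
Sun Jun 11 1995 + 14 days = Sun Jun 25 1995.
Sun Jun 25 1995 + 14 days = Sun Jul 9 1995.

Sun Jun 11 1995, Sun Jun 25 1995, Sun Jul 9 1995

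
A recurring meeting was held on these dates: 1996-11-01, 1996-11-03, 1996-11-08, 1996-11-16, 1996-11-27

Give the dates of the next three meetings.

Intervals are 2, 5, 8, 11 days — an arithmetic progression with common difference 3.
Next gap: 14 days. 1996-11-27 + 14 days = 1996-12-11.
Next gap: 17 days. 1996-12-11 + 17 days = 1996-12-28.
Next gap: 20 days. 1996-12-28 + 20 days = 1997-01-17.

1996-12-11, 1996-12-28, 1997-01-17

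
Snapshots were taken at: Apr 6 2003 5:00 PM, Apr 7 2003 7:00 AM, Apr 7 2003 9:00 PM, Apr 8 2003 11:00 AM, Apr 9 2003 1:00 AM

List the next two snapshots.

Apr 9 2003 3:00 PM, Apr 10 2003 5:00 AM

Gaps: 14, 14, 14, 14 hours — each event is 14 hours after the previous one.
Apr 9 2003 1:00 AM + 14 h = Apr 9 2003 3:00 PM.
Apr 9 2003 3:00 PM + 14 h = Apr 10 2003 5:00 AM.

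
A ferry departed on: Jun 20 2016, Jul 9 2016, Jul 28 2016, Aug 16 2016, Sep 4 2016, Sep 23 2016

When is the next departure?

Gaps between consecutive events: 19, 19, 19, 19, 19 days — a constant 19-day interval.
Sep 23 2016 + 19 days = Oct 12 2016.

Oct 12 2016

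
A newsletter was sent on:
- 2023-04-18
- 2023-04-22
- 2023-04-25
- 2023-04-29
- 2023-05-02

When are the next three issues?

Every event lands on a Tuesday or Saturday (gaps cycle 4, 3, 4, 3).
So the schedule is: every Tuesday and Saturday.
The following Saturday is 2023-05-06.
Next Tuesday: 2023-05-09.
The following Saturday is 2023-05-13.

2023-05-06, 2023-05-09, 2023-05-13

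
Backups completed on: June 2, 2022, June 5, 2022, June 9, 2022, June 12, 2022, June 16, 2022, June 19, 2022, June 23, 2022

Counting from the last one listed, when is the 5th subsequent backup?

July 10, 2022

Gaps: 3, 4, 3, 4, 3, 4 days — not constant, but cyclic with period 2.
The events fall on every Thursday and Sunday.
Next Sunday: June 26, 2022.
The following Thursday is June 30, 2022.
The following Sunday is July 3, 2022.
Next Thursday: July 7, 2022.
Next Sunday: July 10, 2022.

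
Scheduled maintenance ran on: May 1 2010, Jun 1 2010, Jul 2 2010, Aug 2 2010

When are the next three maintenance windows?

Sep 2 2010, Oct 3 2010, Nov 3 2010

Gaps between consecutive events: 31, 31, 31 days — a constant 31-day interval.
Aug 2 2010 + 31 days = Sep 2 2010.
Sep 2 2010 + 31 days = Oct 3 2010.
Oct 3 2010 + 31 days = Nov 3 2010.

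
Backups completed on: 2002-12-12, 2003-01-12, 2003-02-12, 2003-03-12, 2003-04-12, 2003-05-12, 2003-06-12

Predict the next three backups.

2003-07-12, 2003-08-12, 2003-09-12

The day-of-month is always 12 (31, 31, 28, 31, 30, 31 days between events).
So this recurs on the 12th of each month.
July 2003: 2003-07-12.
Next: August 2003 → 2003-08-12.
September 2003: 2003-09-12.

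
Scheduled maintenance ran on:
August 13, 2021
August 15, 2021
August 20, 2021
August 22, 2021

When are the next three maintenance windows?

Gaps: 2, 5, 2 days — not constant, but cyclic with period 2.
The events fall on every Friday and Sunday.
Next Friday: August 27, 2021.
Next Sunday: August 29, 2021.
The following Friday is September 3, 2021.

August 27, 2021; August 29, 2021; September 3, 2021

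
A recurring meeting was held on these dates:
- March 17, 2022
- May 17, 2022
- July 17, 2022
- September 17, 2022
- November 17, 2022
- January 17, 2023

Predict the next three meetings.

The day-of-month is always 17 (61, 61, 62, 61, 61 days between events).
So this recurs on the 17th of every 2 months.
Next: March 2023 → March 17, 2023.
May 2023: May 17, 2023.
Next: July 2023 → July 17, 2023.

March 17, 2023; May 17, 2023; July 17, 2023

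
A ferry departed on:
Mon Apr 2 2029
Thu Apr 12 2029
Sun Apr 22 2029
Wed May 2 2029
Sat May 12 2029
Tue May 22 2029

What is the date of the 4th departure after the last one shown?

The spacing is 10, 10, 10, 10, 10 days — always 10 days.
Tue May 22 2029 + 10 days = Fri Jun 1 2029.
Fri Jun 1 2029 + 10 days = Mon Jun 11 2029.
Mon Jun 11 2029 + 10 days = Thu Jun 21 2029.
Thu Jun 21 2029 + 10 days = Sun Jul 1 2029.

Sun Jul 1 2029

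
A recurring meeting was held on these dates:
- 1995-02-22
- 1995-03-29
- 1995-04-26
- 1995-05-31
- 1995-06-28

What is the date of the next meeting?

All Wednesdays; the gaps (35, 28, 35, 28) vary with month length.
This is the last Wednesday of each month.
Last Wednesday of July 1995: 1995-07-26.

1995-07-26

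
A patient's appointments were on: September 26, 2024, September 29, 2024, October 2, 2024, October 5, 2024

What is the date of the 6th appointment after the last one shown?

October 23, 2024

The spacing is 3, 3, 3 days — always 3 days.
October 5, 2024 + 3 days = October 8, 2024.
October 8, 2024 + 3 days = October 11, 2024.
October 11, 2024 + 3 days = October 14, 2024.
October 14, 2024 + 3 days = October 17, 2024.
October 17, 2024 + 3 days = October 20, 2024.
October 20, 2024 + 3 days = October 23, 2024.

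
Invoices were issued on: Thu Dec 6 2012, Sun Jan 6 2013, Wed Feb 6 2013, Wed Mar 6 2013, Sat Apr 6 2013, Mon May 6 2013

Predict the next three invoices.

The day-of-month is always 6 (31, 31, 28, 31, 30 days between events).
So this recurs on the 6th of each month.
June 2013: Thu Jun 6 2013.
July 2013: Sat Jul 6 2013.
Next: August 2013 → Tue Aug 6 2013.

Thu Jun 6 2013, Sat Jul 6 2013, Tue Aug 6 2013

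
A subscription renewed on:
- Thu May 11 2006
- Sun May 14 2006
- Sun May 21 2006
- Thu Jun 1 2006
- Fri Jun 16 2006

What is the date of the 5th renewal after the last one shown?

Gaps: 3, 7, 11, 15 days — each gap is 4 larger than the previous one.
Next gap: 19 days. Fri Jun 16 2006 + 19 days = Wed Jul 5 2006.
Next gap: 23 days. Wed Jul 5 2006 + 23 days = Fri Jul 28 2006.
Next gap: 27 days. Fri Jul 28 2006 + 27 days = Thu Aug 24 2006.
Next gap: 31 days. Thu Aug 24 2006 + 31 days = Sun Sep 24 2006.
Next gap: 35 days. Sun Sep 24 2006 + 35 days = Sun Oct 29 2006.

Sun Oct 29 2006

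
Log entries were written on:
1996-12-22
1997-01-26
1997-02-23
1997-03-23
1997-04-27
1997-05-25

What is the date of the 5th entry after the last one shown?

1997-10-26

These are Sundays at 28- or 35-day spacing (35, 28, 28, 35, 28).
The pattern: 4th Sunday of the month.
June 1997 — 4th Sunday is 1997-06-22.
4th Sunday of July 1997: 1997-07-27.
4th Sunday of August 1997: 1997-08-24.
September 1997 — 4th Sunday is 1997-09-28.
October 1997 — 4th Sunday is 1997-10-26.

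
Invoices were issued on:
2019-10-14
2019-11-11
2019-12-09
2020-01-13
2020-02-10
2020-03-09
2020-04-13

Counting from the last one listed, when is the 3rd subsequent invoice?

2020-07-13

Gaps: 28, 28, 35, 28, 28, 35 days — a mix of 28 and 35. Every date is a Monday.
Each is the 2nd Monday of its month.
2nd Monday of May 2020: 2020-05-11.
2nd Monday of June 2020: 2020-06-08.
July 2020 — 2nd Monday is 2020-07-13.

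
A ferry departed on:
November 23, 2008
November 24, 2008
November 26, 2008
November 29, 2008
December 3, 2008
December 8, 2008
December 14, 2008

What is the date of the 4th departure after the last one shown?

The spacing grows by 1 each time: 1, 2, 3, 4, 5, 6 days.
Next gap: 7 days. December 14, 2008 + 7 days = December 21, 2008.
Next gap: 8 days. December 21, 2008 + 8 days = December 29, 2008.
Next gap: 9 days. December 29, 2008 + 9 days = January 7, 2009.
Next gap: 10 days. January 7, 2009 + 10 days = January 17, 2009.

January 17, 2009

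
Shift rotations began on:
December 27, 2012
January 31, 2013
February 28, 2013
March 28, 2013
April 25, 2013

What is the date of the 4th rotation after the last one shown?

All Thursdays; the gaps (35, 28, 28, 28) vary with month length.
This is the last Thursday of each month.
Last Thursday of May 2013: May 30, 2013.
Last Thursday of June 2013: June 27, 2013.
July 2013 ends with Thursday July 25, 2013.
August 2013 ends with Thursday August 29, 2013.

August 29, 2013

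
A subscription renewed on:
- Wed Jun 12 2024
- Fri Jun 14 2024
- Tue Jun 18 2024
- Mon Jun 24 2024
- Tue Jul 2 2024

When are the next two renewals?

Gaps: 2, 4, 6, 8 days — each gap is 2 larger than the previous one.
Next gap: 10 days. Tue Jul 2 2024 + 10 days = Fri Jul 12 2024.
Next gap: 12 days. Fri Jul 12 2024 + 12 days = Wed Jul 24 2024.

Fri Jul 12 2024, Wed Jul 24 2024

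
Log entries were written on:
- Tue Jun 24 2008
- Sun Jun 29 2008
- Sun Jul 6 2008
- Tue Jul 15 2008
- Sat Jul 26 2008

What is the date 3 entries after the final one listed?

Gaps: 5, 7, 9, 11 days — each gap is 2 larger than the previous one.
Next gap: 13 days. Sat Jul 26 2008 + 13 days = Fri Aug 8 2008.
Next gap: 15 days. Fri Aug 8 2008 + 15 days = Sat Aug 23 2008.
Next gap: 17 days. Sat Aug 23 2008 + 17 days = Tue Sep 9 2008.

Tue Sep 9 2008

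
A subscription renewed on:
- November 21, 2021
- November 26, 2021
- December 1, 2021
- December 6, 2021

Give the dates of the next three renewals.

December 11, 2021; December 16, 2021; December 21, 2021

The spacing is 5, 5, 5 days — always 5 days.
December 6, 2021 + 5 days = December 11, 2021.
December 11, 2021 + 5 days = December 16, 2021.
December 16, 2021 + 5 days = December 21, 2021.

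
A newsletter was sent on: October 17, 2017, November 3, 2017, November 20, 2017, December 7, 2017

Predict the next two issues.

December 24, 2017; January 10, 2018

The spacing is 17, 17, 17 days — always 17 days.
December 7, 2017 + 17 days = December 24, 2017.
December 24, 2017 + 17 days = January 10, 2018.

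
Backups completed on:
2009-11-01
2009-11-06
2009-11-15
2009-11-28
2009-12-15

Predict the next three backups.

2010-01-05, 2010-01-30, 2010-02-28

The spacing grows by 4 each time: 5, 9, 13, 17 days.
Next gap: 21 days. 2009-12-15 + 21 days = 2010-01-05.
Next gap: 25 days. 2010-01-05 + 25 days = 2010-01-30.
Next gap: 29 days. 2010-01-30 + 29 days = 2010-02-28.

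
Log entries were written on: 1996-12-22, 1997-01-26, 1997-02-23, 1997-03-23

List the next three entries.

1997-04-27, 1997-05-25, 1997-06-22

All dates are Sundays, 35, 28, 28 days apart.
Specifically, the 4th Sunday of each month.
April 1997 — 4th Sunday is 1997-04-27.
May 1997 — 4th Sunday is 1997-05-25.
June 1997 — 4th Sunday is 1997-06-22.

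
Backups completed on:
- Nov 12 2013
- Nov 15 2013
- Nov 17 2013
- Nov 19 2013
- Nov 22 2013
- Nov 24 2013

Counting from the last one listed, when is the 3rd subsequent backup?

The gap pattern 3, 2, 2, 3, 2 repeats every 3 events.
These are the Tuesdays, Fridays and Sundays of each week.
The following Tuesday is Nov 26 2013.
The following Friday is Nov 29 2013.
Next Sunday: Dec 1 2013.

Dec 1 2013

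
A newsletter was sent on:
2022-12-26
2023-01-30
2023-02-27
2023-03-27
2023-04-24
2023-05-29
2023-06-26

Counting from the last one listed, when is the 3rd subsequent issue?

2023-09-25

All Mondays; the gaps (35, 28, 28, 28, 35, 28) vary with month length.
This is the last Monday of each month.
July 2023 ends with Monday 2023-07-31.
August 2023 ends with Monday 2023-08-28.
September 2023 ends with Monday 2023-09-25.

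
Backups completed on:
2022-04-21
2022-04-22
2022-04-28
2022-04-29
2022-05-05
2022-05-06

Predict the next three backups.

Every event lands on a Thursday or Friday (gaps cycle 1, 6, 1, 6, 1).
So the schedule is: every Thursday and Friday.
Next Thursday: 2022-05-12.
The following Friday is 2022-05-13.
The following Thursday is 2022-05-19.

2022-05-12, 2022-05-13, 2022-05-19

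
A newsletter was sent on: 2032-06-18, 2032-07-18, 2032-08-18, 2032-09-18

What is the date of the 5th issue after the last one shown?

The day-of-month is always 18 (30, 31, 31 days between events).
So this recurs on the 18th of each month.
October 2032: 2032-10-18.
November 2032: 2032-11-18.
December 2032: 2032-12-18.
Next: January 2033 → 2033-01-18.
February 2033: 2033-02-18.

2033-02-18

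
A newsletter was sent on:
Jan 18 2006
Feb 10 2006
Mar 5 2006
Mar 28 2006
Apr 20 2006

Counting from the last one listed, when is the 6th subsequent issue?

The spacing is 23, 23, 23, 23 days — always 23 days.
Apr 20 2006 + 23 days = May 13 2006.
May 13 2006 + 23 days = Jun 5 2006.
Jun 5 2006 + 23 days = Jun 28 2006.
Jun 28 2006 + 23 days = Jul 21 2006.
Jul 21 2006 + 23 days = Aug 13 2006.
Aug 13 2006 + 23 days = Sep 5 2006.

Sep 5 2006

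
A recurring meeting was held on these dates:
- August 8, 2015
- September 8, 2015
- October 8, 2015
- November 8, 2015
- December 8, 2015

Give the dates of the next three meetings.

January 8, 2016; February 8, 2016; March 8, 2016

The day-of-month is always 8 (31, 30, 31, 30 days between events).
So this recurs on the 8th of each month.
January 2016: January 8, 2016.
February 2016: February 8, 2016.
March 2016: March 8, 2016.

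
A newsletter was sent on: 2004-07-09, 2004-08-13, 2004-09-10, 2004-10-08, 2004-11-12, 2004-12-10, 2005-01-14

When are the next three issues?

2005-02-11, 2005-03-11, 2005-04-08

These are Fridays at 28- or 35-day spacing (35, 28, 28, 35, 28, 35).
The pattern: 2nd Friday of the month.
2nd Friday of February 2005: 2005-02-11.
2nd Friday of March 2005: 2005-03-11.
April 2005 — 2nd Friday is 2005-04-08.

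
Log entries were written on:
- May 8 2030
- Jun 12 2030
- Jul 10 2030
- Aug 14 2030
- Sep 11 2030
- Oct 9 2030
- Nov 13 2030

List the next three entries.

Dec 11 2030, Jan 8 2031, Feb 12 2031

These are Wednesdays at 28- or 35-day spacing (35, 28, 35, 28, 28, 35).
The pattern: 2nd Wednesday of the month.
December 2030 — 2nd Wednesday is Dec 11 2030.
January 2031 — 2nd Wednesday is Jan 8 2031.
February 2031 — 2nd Wednesday is Feb 12 2031.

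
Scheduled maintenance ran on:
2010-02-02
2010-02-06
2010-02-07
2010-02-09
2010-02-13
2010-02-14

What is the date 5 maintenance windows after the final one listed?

2010-02-27

Every event lands on a Tuesday or Saturday or Sunday (gaps cycle 4, 1, 2, 4, 1).
So the schedule is: every Tuesday, Saturday and Sunday.
Next Tuesday: 2010-02-16.
The following Saturday is 2010-02-20.
Next Sunday: 2010-02-21.
Next Tuesday: 2010-02-23.
The following Saturday is 2010-02-27.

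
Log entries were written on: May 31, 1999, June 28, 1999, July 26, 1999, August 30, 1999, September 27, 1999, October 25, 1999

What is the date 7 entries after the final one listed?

May 29, 2000

Every date is a Monday; gaps 28, 28, 35, 28, 28 days.
Each is the last Monday of its month (at least one falls on the 29th or later, ruling out '4th Monday').
Last Monday of November 1999: November 29, 1999.
December 1999 ends with Monday December 27, 1999.
Last Monday of January 2000: January 31, 2000.
February 2000 ends with Monday February 28, 2000.
Last Monday of March 2000: March 27, 2000.
April 2000 ends with Monday April 24, 2000.
May 2000 ends with Monday May 29, 2000.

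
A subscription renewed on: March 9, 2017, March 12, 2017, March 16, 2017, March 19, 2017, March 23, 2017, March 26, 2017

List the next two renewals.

March 30, 2017; April 2, 2017

Every event lands on a Thursday or Sunday (gaps cycle 3, 4, 3, 4, 3).
So the schedule is: every Thursday and Sunday.
Next Thursday: March 30, 2017.
Next Sunday: April 2, 2017.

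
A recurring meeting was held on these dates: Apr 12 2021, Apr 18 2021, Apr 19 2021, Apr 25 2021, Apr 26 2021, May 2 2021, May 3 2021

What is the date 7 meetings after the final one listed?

Every event lands on a Monday or Sunday (gaps cycle 6, 1, 6, 1, 6, 1).
So the schedule is: every Monday and Sunday.
Next Sunday: May 9 2021.
The following Monday is May 10 2021.
Next Sunday: May 16 2021.
Next Monday: May 17 2021.
Next Sunday: May 23 2021.
The following Monday is May 24 2021.
The following Sunday is May 30 2021.

May 30 2021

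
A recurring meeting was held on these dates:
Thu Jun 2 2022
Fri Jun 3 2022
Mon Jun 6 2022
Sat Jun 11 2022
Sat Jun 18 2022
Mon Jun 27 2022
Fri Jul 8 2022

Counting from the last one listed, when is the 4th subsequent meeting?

Gaps: 1, 3, 5, 7, 9, 11 days — each gap is 2 larger than the previous one.
Next gap: 13 days. Fri Jul 8 2022 + 13 days = Thu Jul 21 2022.
Next gap: 15 days. Thu Jul 21 2022 + 15 days = Fri Aug 5 2022.
Next gap: 17 days. Fri Aug 5 2022 + 17 days = Mon Aug 22 2022.
Next gap: 19 days. Mon Aug 22 2022 + 19 days = Sat Sep 10 2022.

Sat Sep 10 2022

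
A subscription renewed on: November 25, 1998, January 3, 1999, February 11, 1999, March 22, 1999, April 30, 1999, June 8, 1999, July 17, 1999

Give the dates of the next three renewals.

August 25, 1999; October 3, 1999; November 11, 1999

Every event comes 39 days after the last (39, 39, 39, 39, 39, 39).
July 17, 1999 + 39 days = August 25, 1999.
August 25, 1999 + 39 days = October 3, 1999.
October 3, 1999 + 39 days = November 11, 1999.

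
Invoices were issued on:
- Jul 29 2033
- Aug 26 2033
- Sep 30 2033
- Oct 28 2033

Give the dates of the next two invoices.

All Fridays; the gaps (28, 35, 28) vary with month length.
This is the last Friday of each month.
Last Friday of November 2033: Nov 25 2033.
December 2033 ends with Friday Dec 30 2033.

Nov 25 2033, Dec 30 2033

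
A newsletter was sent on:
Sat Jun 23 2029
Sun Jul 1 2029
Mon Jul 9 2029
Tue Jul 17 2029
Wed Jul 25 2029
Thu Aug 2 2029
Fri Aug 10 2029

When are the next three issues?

Sat Aug 18 2029, Sun Aug 26 2029, Mon Sep 3 2029

The spacing is 8, 8, 8, 8, 8, 8 days — always 8 days.
Fri Aug 10 2029 + 8 days = Sat Aug 18 2029.
Sat Aug 18 2029 + 8 days = Sun Aug 26 2029.
Sun Aug 26 2029 + 8 days = Mon Sep 3 2029.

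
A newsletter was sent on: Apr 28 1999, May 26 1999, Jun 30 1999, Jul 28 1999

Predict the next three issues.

Every date is a Wednesday; gaps 28, 35, 28 days.
Each is the last Wednesday of its month (at least one falls on the 29th or later, ruling out '4th Wednesday').
August 1999 ends with Wednesday Aug 25 1999.
September 1999 ends with Wednesday Sep 29 1999.
October 1999 ends with Wednesday Oct 27 1999.

Aug 25 1999, Sep 29 1999, Oct 27 1999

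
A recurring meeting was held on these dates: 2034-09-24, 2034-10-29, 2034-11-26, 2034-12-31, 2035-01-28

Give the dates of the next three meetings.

2035-02-25, 2035-03-25, 2035-04-29

Every date is a Sunday; gaps 35, 28, 35, 28 days.
Each is the last Sunday of its month (at least one falls on the 29th or later, ruling out '4th Sunday').
February 2035 ends with Sunday 2035-02-25.
Last Sunday of March 2035: 2035-03-25.
Last Sunday of April 2035: 2035-04-29.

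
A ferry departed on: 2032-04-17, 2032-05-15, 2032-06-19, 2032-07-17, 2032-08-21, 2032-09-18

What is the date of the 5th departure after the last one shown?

2033-02-19

These are Saturdays at 28- or 35-day spacing (28, 35, 28, 35, 28).
The pattern: 3rd Saturday of the month.
October 2032 — 3rd Saturday is 2032-10-16.
3rd Saturday of November 2032: 2032-11-20.
December 2032 — 3rd Saturday is 2032-12-18.
3rd Saturday of January 2033: 2033-01-15.
February 2033 — 3rd Saturday is 2033-02-19.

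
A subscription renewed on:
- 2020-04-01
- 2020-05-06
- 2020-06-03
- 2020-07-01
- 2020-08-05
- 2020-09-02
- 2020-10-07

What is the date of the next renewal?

These are Wednesdays at 28- or 35-day spacing (35, 28, 28, 35, 28, 35).
The pattern: 1st Wednesday of the month.
1st Wednesday of November 2020: 2020-11-04.

2020-11-04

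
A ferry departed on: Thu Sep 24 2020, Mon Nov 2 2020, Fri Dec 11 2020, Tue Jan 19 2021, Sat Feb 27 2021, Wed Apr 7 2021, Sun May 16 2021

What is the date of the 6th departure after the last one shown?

Every event comes 39 days after the last (39, 39, 39, 39, 39, 39).
Sun May 16 2021 + 39 days = Thu Jun 24 2021.
Thu Jun 24 2021 + 39 days = Mon Aug 2 2021.
Mon Aug 2 2021 + 39 days = Fri Sep 10 2021.
Fri Sep 10 2021 + 39 days = Tue Oct 19 2021.
Tue Oct 19 2021 + 39 days = Sat Nov 27 2021.
Sat Nov 27 2021 + 39 days = Wed Jan 5 2022.

Wed Jan 5 2022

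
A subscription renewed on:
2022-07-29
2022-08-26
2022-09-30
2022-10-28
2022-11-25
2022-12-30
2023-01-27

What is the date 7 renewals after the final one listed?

2023-08-25

All Fridays; the gaps (28, 35, 28, 28, 35, 28) vary with month length.
This is the last Friday of each month.
February 2023 ends with Friday 2023-02-24.
March 2023 ends with Friday 2023-03-31.
Last Friday of April 2023: 2023-04-28.
Last Friday of May 2023: 2023-05-26.
June 2023 ends with Friday 2023-06-30.
Last Friday of July 2023: 2023-07-28.
Last Friday of August 2023: 2023-08-25.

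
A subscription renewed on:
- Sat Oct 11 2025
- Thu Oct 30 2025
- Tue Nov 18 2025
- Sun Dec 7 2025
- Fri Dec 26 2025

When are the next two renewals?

Gaps between consecutive events: 19, 19, 19, 19 days — a constant 19-day interval.
Fri Dec 26 2025 + 19 days = Wed Jan 14 2026.
Wed Jan 14 2026 + 19 days = Mon Feb 2 2026.

Wed Jan 14 2026, Mon Feb 2 2026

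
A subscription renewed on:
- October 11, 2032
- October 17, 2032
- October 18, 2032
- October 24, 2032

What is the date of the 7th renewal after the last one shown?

The gap pattern 6, 1, 6 repeats every 2 events.
These are the Mondays and Sundays of each week.
The following Monday is October 25, 2032.
The following Sunday is October 31, 2032.
The following Monday is November 1, 2032.
Next Sunday: November 7, 2032.
The following Monday is November 8, 2032.
The following Sunday is November 14, 2032.
The following Monday is November 15, 2032.

November 15, 2032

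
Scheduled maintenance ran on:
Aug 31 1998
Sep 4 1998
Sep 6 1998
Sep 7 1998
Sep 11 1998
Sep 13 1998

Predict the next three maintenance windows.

Gaps: 4, 2, 1, 4, 2 days — not constant, but cyclic with period 3.
The events fall on every Monday, Friday and Sunday.
Next Monday: Sep 14 1998.
Next Friday: Sep 18 1998.
The following Sunday is Sep 20 1998.

Sep 14 1998, Sep 18 1998, Sep 20 1998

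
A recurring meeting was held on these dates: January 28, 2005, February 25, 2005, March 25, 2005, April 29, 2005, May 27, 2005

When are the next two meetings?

These are Fridays with 28, 28, 35, 28-day gaps.
Each is the final Friday of its month — April 29, 2005 is past the 28th, so '4th Friday' doesn't fit.
Last Friday of June 2005: June 24, 2005.
July 2005 ends with Friday July 29, 2005.

June 24, 2005; July 29, 2005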